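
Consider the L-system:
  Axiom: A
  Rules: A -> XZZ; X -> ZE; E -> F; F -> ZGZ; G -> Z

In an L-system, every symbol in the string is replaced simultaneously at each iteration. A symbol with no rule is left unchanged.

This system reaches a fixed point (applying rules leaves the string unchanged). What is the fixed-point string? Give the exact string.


Step 0: A
Step 1: XZZ
Step 2: ZEZZ
Step 3: ZFZZ
Step 4: ZZGZZZ
Step 5: ZZZZZZ
Step 6: ZZZZZZ  (unchanged — fixed point at step 5)

Answer: ZZZZZZ


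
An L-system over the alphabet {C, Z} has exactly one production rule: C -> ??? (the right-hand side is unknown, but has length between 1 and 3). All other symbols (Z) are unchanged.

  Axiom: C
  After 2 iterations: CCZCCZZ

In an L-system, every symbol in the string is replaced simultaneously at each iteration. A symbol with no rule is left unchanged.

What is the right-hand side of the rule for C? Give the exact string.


Answer: CCZ

Derivation:
Trying C -> CCZ:
  Step 0: C
  Step 1: CCZ
  Step 2: CCZCCZZ
Matches the given result.


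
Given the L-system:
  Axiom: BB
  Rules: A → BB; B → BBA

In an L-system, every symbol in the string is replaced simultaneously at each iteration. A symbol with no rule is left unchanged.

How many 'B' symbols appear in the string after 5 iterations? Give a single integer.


Step 0: BB  (2 'B')
Step 1: BBABBA  (4 'B')
Step 2: BBABBABBBBABBABB  (12 'B')
Step 3: BBABBABBBBABBABBBBABBABBABBABBBBABBABBBBABBA  (32 'B')
Step 4: BBABBABBBBABBABBBBABBABBABBABBBBABBABBBBABBABBABBABBBBABBABBBBABBABBBBABBABBBBABBABBABBABBBBABBABBBBABBABBABBABBBBABBABB  (88 'B')
Step 5: BBABBABBBBABBABBBBABBABBABBABBBBABBABBBBABBABBABBABBBBABBABBBBABBABBBBABBABBBBABBABBABBABBBBABBABBBBABBABBABBABBBBABBABBBBABBABBBBABBABBBBABBABBABBABBBBABBABBBBABBABBABBABBBBABBABBBBABBABBABBABBBBABBABBBBABBABBABBABBBBABBABBBBABBABBBBABBABBBBABBABBABBABBBBABBABBBBABBABBABBABBBBABBABBBBABBABBBBABBABBBBABBABBABBABBBBABBABBBBABBA  (240 'B')

Answer: 240


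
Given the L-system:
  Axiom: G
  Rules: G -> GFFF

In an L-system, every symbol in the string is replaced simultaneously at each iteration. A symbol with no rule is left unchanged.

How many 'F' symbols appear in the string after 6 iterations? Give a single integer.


Answer: 18

Derivation:
Step 0: G  (0 'F')
Step 1: GFFF  (3 'F')
Step 2: GFFFFFF  (6 'F')
Step 3: GFFFFFFFFF  (9 'F')
Step 4: GFFFFFFFFFFFF  (12 'F')
Step 5: GFFFFFFFFFFFFFFF  (15 'F')
Step 6: GFFFFFFFFFFFFFFFFFF  (18 'F')


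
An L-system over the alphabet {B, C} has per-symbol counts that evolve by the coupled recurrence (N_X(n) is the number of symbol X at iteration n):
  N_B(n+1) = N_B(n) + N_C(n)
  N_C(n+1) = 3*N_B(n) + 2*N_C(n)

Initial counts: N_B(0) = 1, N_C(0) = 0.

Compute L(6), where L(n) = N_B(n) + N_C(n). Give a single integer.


Step 0: N_B=1, N_C=0, L=1
Step 1: N_B=1, N_C=3, L=4
Step 2: N_B=4, N_C=9, L=13
Step 3: N_B=13, N_C=30, L=43
Step 4: N_B=43, N_C=99, L=142
Step 5: N_B=142, N_C=327, L=469
Step 6: N_B=469, N_C=1080, L=1549

Answer: 1549


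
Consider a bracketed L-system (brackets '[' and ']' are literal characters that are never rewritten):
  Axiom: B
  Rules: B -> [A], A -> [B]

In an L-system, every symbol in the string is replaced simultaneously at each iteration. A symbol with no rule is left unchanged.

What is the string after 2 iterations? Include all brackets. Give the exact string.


Answer: [[B]]

Derivation:
Step 0: B
Step 1: [A]
Step 2: [[B]]


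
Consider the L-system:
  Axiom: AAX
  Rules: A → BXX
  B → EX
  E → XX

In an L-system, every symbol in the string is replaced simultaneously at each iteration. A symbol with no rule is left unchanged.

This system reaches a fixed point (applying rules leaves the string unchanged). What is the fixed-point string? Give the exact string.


Step 0: AAX
Step 1: BXXBXXX
Step 2: EXXXEXXXX
Step 3: XXXXXXXXXXX
Step 4: XXXXXXXXXXX  (unchanged — fixed point at step 3)

Answer: XXXXXXXXXXX


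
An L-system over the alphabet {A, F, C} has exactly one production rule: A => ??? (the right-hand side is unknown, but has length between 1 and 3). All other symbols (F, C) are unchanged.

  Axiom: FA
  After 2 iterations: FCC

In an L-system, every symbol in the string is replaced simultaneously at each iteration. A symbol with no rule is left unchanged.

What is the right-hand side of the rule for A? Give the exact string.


Answer: CC

Derivation:
Trying A => CC:
  Step 0: FA
  Step 1: FCC
  Step 2: FCC
Matches the given result.


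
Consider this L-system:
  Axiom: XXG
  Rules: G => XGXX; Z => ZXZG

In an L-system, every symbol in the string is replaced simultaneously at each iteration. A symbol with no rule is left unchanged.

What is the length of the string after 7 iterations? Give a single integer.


Step 0: length = 3
Step 1: length = 6
Step 2: length = 9
Step 3: length = 12
Step 4: length = 15
Step 5: length = 18
Step 6: length = 21
Step 7: length = 24

Answer: 24


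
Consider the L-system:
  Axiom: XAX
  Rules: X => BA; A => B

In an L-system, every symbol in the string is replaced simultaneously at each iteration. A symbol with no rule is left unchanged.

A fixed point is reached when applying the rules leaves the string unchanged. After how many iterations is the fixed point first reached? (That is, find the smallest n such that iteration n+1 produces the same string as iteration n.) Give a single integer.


Step 0: XAX
Step 1: BABBA
Step 2: BBBBB
Step 3: BBBBB  (unchanged — fixed point at step 2)

Answer: 2


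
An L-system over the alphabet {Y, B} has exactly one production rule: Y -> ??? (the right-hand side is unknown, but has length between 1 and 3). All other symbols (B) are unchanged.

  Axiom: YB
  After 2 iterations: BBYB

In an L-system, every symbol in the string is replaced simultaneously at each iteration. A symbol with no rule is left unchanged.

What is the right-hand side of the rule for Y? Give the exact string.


Trying Y -> BY:
  Step 0: YB
  Step 1: BYB
  Step 2: BBYB
Matches the given result.

Answer: BY


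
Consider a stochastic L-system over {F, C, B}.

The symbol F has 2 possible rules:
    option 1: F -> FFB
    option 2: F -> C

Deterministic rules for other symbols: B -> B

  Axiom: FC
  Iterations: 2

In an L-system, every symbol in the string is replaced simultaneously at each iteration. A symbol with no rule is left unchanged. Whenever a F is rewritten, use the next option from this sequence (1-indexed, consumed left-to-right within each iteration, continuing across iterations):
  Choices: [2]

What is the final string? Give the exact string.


Answer: CC

Derivation:
Step 0: FC
Step 1: CC  (used choices [2])
Step 2: CC  (used choices [])


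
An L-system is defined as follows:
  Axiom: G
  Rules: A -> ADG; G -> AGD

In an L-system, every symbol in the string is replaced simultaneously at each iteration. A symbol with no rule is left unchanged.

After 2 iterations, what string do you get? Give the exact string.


Step 0: G
Step 1: AGD
Step 2: ADGAGDD

Answer: ADGAGDD


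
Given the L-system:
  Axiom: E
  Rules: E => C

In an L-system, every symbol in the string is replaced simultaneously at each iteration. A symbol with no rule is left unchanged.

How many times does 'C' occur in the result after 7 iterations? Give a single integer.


Step 0: E  (0 'C')
Step 1: C  (1 'C')
Step 2: C  (1 'C')
Step 3: C  (1 'C')
Step 4: C  (1 'C')
Step 5: C  (1 'C')
Step 6: C  (1 'C')
Step 7: C  (1 'C')

Answer: 1


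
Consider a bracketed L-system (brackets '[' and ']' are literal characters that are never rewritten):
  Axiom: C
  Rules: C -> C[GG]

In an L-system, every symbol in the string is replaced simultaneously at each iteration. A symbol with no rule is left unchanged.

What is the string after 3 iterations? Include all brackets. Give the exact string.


Step 0: C
Step 1: C[GG]
Step 2: C[GG][GG]
Step 3: C[GG][GG][GG]

Answer: C[GG][GG][GG]


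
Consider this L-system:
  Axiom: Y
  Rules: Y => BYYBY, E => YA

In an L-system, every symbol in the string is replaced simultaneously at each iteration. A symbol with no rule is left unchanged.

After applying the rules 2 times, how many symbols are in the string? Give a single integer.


Step 0: length = 1
Step 1: length = 5
Step 2: length = 17

Answer: 17


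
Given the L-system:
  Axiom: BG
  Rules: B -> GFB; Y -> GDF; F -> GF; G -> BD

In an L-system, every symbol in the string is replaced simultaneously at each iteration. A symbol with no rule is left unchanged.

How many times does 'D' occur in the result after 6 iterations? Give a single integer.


Answer: 47

Derivation:
Step 0: BG  (0 'D')
Step 1: GFBBD  (1 'D')
Step 2: BDGFGFBGFBD  (2 'D')
Step 3: GFBDBDGFBDGFGFBBDGFGFBD  (5 'D')
Step 4: BDGFGFBDGFBDBDGFGFBDBDGFBDGFGFBGFBDBDGFBDGFGFBD  (11 'D')
Step 5: GFBDBDGFBDGFGFBDBDGFGFBDGFBDBDGFBDGFGFBDGFBDBDGFGFBDBDGFBDGFGFBBDGFGFBDGFBDBDGFGFBDBDGFBDGFGFBD  (23 'D')
Step 6: BDGFGFBDGFBDBDGFGFBDBDGFBDGFGFBDGFBDBDGFBDGFGFBDBDGFGFBDGFBDBDGFGFBDBDGFBDGFGFBDBDGFGFBDGFBDBDGFBDGFGFBDGFBDBDGFGFBDBDGFBDGFGFBGFBDBDGFBDGFGFBDBDGFGFBDGFBDBDGFBDGFGFBDGFBDBDGFGFBDBDGFBDGFGFBD  (47 'D')


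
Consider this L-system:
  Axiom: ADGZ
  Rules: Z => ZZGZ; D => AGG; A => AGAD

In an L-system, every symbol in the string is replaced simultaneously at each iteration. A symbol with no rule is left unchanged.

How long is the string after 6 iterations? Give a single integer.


Answer: 1740

Derivation:
Step 0: length = 4
Step 1: length = 12
Step 2: length = 32
Step 3: length = 86
Step 4: length = 232
Step 5: length = 632
Step 6: length = 1740


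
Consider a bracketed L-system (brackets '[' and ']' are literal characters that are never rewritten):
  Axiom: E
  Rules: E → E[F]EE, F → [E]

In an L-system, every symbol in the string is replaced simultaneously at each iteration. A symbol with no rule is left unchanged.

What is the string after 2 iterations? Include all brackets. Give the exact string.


Answer: E[F]EE[[E]]E[F]EEE[F]EE

Derivation:
Step 0: E
Step 1: E[F]EE
Step 2: E[F]EE[[E]]E[F]EEE[F]EE


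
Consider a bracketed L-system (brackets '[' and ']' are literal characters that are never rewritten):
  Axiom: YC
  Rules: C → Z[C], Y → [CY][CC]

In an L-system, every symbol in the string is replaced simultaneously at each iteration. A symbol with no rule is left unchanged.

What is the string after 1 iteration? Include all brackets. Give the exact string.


Answer: [CY][CC]Z[C]

Derivation:
Step 0: YC
Step 1: [CY][CC]Z[C]


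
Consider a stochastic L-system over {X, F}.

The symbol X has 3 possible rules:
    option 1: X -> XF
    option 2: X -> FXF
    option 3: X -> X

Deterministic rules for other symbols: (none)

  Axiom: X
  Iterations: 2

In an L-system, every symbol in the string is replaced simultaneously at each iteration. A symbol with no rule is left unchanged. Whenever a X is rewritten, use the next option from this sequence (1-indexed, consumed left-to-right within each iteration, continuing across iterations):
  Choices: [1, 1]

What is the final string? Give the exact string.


Answer: XFF

Derivation:
Step 0: X
Step 1: XF  (used choices [1])
Step 2: XFF  (used choices [1])


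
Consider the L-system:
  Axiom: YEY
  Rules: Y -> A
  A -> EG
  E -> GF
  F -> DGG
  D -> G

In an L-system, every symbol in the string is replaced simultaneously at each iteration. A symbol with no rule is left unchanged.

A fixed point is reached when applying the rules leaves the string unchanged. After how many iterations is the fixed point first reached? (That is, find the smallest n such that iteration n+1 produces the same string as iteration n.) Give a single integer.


Answer: 5

Derivation:
Step 0: YEY
Step 1: AGFA
Step 2: EGGDGGEG
Step 3: GFGGGGGGFG
Step 4: GDGGGGGGGGDGGG
Step 5: GGGGGGGGGGGGGG
Step 6: GGGGGGGGGGGGGG  (unchanged — fixed point at step 5)


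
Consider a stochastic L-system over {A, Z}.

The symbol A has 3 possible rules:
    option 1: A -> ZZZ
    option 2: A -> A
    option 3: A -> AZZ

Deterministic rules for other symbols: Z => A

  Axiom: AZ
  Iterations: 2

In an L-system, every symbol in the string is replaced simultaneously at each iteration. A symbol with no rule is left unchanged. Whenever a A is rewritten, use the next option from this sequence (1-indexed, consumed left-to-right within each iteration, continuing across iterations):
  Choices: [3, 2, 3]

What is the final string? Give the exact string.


Step 0: AZ
Step 1: AZZA  (used choices [3])
Step 2: AAAAZZ  (used choices [2, 3])

Answer: AAAAZZ


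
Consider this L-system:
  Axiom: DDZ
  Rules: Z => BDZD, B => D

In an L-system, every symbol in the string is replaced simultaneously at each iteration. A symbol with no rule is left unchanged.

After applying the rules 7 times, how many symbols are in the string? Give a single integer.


Answer: 24

Derivation:
Step 0: length = 3
Step 1: length = 6
Step 2: length = 9
Step 3: length = 12
Step 4: length = 15
Step 5: length = 18
Step 6: length = 21
Step 7: length = 24


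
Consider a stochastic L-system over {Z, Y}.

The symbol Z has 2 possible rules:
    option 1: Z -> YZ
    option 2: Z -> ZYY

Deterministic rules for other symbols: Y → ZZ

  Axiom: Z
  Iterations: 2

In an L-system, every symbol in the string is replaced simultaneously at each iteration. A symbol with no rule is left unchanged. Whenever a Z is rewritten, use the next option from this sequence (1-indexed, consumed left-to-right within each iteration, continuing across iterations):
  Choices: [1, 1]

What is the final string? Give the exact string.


Answer: ZZYZ

Derivation:
Step 0: Z
Step 1: YZ  (used choices [1])
Step 2: ZZYZ  (used choices [1])


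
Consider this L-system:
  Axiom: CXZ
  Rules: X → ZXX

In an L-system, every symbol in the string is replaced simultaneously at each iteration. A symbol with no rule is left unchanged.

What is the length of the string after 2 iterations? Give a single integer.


Answer: 9

Derivation:
Step 0: length = 3
Step 1: length = 5
Step 2: length = 9


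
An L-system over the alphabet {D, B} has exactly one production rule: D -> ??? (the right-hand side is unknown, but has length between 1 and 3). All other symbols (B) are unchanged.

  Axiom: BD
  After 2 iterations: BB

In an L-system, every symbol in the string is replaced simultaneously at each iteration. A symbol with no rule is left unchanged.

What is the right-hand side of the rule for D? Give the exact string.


Trying D -> B:
  Step 0: BD
  Step 1: BB
  Step 2: BB
Matches the given result.

Answer: B


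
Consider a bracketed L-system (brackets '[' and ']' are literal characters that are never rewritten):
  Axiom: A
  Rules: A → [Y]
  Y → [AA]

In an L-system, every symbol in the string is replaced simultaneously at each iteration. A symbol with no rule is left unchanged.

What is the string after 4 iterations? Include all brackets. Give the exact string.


Answer: [[[[AA]][[AA]]]]

Derivation:
Step 0: A
Step 1: [Y]
Step 2: [[AA]]
Step 3: [[[Y][Y]]]
Step 4: [[[[AA]][[AA]]]]


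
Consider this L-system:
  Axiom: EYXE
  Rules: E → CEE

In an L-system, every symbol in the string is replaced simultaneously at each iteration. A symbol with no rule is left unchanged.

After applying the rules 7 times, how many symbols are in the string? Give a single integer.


Step 0: length = 4
Step 1: length = 8
Step 2: length = 16
Step 3: length = 32
Step 4: length = 64
Step 5: length = 128
Step 6: length = 256
Step 7: length = 512

Answer: 512


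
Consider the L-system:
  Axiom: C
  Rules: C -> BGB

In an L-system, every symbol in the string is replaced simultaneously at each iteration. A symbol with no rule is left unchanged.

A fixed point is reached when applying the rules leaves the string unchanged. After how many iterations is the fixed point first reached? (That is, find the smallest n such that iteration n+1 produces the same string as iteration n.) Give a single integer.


Step 0: C
Step 1: BGB
Step 2: BGB  (unchanged — fixed point at step 1)

Answer: 1


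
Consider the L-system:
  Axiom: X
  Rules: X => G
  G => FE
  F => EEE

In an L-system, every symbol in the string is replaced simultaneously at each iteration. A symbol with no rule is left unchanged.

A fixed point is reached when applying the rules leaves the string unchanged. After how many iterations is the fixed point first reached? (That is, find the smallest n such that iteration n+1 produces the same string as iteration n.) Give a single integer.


Step 0: X
Step 1: G
Step 2: FE
Step 3: EEEE
Step 4: EEEE  (unchanged — fixed point at step 3)

Answer: 3


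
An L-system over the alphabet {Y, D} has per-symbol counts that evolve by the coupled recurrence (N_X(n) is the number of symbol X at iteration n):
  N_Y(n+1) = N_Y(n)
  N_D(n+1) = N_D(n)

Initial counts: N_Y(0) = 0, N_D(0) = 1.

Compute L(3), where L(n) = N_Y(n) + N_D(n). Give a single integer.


Answer: 1

Derivation:
Step 0: N_Y=0, N_D=1, L=1
Step 1: N_Y=0, N_D=1, L=1
Step 2: N_Y=0, N_D=1, L=1
Step 3: N_Y=0, N_D=1, L=1


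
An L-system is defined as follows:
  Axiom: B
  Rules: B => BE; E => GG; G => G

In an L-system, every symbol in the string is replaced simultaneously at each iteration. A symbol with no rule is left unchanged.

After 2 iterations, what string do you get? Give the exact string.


Answer: BEGG

Derivation:
Step 0: B
Step 1: BE
Step 2: BEGG


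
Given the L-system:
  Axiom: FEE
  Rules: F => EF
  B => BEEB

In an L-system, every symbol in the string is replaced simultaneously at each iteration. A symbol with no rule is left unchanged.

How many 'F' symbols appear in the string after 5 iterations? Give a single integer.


Step 0: FEE  (1 'F')
Step 1: EFEE  (1 'F')
Step 2: EEFEE  (1 'F')
Step 3: EEEFEE  (1 'F')
Step 4: EEEEFEE  (1 'F')
Step 5: EEEEEFEE  (1 'F')

Answer: 1


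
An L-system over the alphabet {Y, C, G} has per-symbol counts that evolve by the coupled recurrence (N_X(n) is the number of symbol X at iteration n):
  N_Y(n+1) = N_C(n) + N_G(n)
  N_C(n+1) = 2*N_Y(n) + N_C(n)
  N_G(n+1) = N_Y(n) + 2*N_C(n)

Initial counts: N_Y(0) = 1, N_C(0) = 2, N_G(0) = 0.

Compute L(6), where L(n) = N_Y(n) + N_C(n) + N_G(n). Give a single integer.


Step 0: N_Y=1, N_C=2, N_G=0, L=3
Step 1: N_Y=2, N_C=4, N_G=5, L=11
Step 2: N_Y=9, N_C=8, N_G=10, L=27
Step 3: N_Y=18, N_C=26, N_G=25, L=69
Step 4: N_Y=51, N_C=62, N_G=70, L=183
Step 5: N_Y=132, N_C=164, N_G=175, L=471
Step 6: N_Y=339, N_C=428, N_G=460, L=1227

Answer: 1227


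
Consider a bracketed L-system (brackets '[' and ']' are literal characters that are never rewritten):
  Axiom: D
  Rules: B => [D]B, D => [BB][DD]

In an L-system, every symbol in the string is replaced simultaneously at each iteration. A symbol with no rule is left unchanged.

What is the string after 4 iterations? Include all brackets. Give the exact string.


Answer: [[[[D]B[D]B][[BB][DD][BB][DD]]][[BB][DD]][D]B[[[D]B[D]B][[BB][DD][BB][DD]]][[BB][DD]][D]B][[[[BB][DD]][D]B[[BB][DD]][D]B][[[D]B[D]B][[BB][DD][BB][DD]][[D]B[D]B][[BB][DD][BB][DD]]][[[BB][DD]][D]B[[BB][DD]][D]B][[[D]B[D]B][[BB][DD][BB][DD]][[D]B[D]B][[BB][DD][BB][DD]]]]

Derivation:
Step 0: D
Step 1: [BB][DD]
Step 2: [[D]B[D]B][[BB][DD][BB][DD]]
Step 3: [[[BB][DD]][D]B[[BB][DD]][D]B][[[D]B[D]B][[BB][DD][BB][DD]][[D]B[D]B][[BB][DD][BB][DD]]]
Step 4: [[[[D]B[D]B][[BB][DD][BB][DD]]][[BB][DD]][D]B[[[D]B[D]B][[BB][DD][BB][DD]]][[BB][DD]][D]B][[[[BB][DD]][D]B[[BB][DD]][D]B][[[D]B[D]B][[BB][DD][BB][DD]][[D]B[D]B][[BB][DD][BB][DD]]][[[BB][DD]][D]B[[BB][DD]][D]B][[[D]B[D]B][[BB][DD][BB][DD]][[D]B[D]B][[BB][DD][BB][DD]]]]


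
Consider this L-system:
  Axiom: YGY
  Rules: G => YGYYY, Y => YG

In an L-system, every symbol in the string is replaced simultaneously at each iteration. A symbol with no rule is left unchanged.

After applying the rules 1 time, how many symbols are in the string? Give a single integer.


Step 0: length = 3
Step 1: length = 9

Answer: 9


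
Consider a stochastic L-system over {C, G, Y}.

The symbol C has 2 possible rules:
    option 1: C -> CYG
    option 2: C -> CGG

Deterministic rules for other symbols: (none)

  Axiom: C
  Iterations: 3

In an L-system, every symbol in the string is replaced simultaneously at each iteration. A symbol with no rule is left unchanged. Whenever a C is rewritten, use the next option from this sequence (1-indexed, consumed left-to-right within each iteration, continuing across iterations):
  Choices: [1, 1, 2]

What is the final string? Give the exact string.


Step 0: C
Step 1: CYG  (used choices [1])
Step 2: CYGYG  (used choices [1])
Step 3: CGGYGYG  (used choices [2])

Answer: CGGYGYG


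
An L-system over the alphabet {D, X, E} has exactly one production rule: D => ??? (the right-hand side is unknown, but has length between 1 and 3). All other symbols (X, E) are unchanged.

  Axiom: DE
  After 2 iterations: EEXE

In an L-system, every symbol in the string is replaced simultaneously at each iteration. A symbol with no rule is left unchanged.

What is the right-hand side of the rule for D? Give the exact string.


Trying D => EEX:
  Step 0: DE
  Step 1: EEXE
  Step 2: EEXE
Matches the given result.

Answer: EEX


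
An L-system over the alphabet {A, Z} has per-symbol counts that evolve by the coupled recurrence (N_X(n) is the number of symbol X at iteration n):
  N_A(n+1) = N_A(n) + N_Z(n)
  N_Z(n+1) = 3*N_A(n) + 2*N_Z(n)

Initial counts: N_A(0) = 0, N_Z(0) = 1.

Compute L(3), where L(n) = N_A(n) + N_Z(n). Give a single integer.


Step 0: N_A=0, N_Z=1, L=1
Step 1: N_A=1, N_Z=2, L=3
Step 2: N_A=3, N_Z=7, L=10
Step 3: N_A=10, N_Z=23, L=33

Answer: 33


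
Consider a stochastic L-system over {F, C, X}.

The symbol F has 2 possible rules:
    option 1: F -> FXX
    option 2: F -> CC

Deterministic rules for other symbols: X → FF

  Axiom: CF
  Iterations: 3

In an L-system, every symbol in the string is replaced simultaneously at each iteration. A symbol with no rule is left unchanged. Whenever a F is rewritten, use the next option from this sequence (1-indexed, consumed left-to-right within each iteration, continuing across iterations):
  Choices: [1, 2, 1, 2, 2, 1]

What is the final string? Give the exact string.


Answer: CCCFXXCCCCFXX

Derivation:
Step 0: CF
Step 1: CFXX  (used choices [1])
Step 2: CCCFFFF  (used choices [2])
Step 3: CCCFXXCCCCFXX  (used choices [1, 2, 2, 1])


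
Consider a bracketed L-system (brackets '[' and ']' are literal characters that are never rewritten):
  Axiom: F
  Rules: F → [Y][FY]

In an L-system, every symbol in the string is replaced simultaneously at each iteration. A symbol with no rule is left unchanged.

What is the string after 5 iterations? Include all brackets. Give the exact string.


Answer: [Y][[Y][[Y][[Y][[Y][FY]Y]Y]Y]Y]

Derivation:
Step 0: F
Step 1: [Y][FY]
Step 2: [Y][[Y][FY]Y]
Step 3: [Y][[Y][[Y][FY]Y]Y]
Step 4: [Y][[Y][[Y][[Y][FY]Y]Y]Y]
Step 5: [Y][[Y][[Y][[Y][[Y][FY]Y]Y]Y]Y]


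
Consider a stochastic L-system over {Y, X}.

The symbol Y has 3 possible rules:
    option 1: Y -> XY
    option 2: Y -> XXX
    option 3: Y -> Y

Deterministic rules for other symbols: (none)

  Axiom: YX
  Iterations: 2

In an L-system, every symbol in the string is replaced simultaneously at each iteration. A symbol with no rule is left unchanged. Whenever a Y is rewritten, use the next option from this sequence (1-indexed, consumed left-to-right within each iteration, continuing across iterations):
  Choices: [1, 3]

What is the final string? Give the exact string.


Answer: XYX

Derivation:
Step 0: YX
Step 1: XYX  (used choices [1])
Step 2: XYX  (used choices [3])


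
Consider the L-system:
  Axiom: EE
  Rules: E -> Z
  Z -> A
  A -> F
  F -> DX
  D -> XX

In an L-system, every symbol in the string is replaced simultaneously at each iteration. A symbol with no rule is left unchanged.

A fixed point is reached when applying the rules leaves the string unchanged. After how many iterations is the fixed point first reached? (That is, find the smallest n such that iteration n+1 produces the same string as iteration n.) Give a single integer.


Step 0: EE
Step 1: ZZ
Step 2: AA
Step 3: FF
Step 4: DXDX
Step 5: XXXXXX
Step 6: XXXXXX  (unchanged — fixed point at step 5)

Answer: 5


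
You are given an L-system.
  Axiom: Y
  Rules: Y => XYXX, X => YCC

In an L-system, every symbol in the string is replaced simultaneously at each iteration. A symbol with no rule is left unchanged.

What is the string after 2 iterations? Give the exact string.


Step 0: Y
Step 1: XYXX
Step 2: YCCXYXXYCCYCC

Answer: YCCXYXXYCCYCC


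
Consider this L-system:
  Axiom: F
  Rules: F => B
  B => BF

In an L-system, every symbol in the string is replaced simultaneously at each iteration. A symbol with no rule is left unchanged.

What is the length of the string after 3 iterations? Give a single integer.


Step 0: length = 1
Step 1: length = 1
Step 2: length = 2
Step 3: length = 3

Answer: 3


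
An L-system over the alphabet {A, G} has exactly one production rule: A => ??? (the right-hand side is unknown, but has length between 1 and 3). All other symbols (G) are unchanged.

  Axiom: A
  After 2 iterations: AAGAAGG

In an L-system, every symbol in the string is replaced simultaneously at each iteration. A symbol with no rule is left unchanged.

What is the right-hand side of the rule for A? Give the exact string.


Answer: AAG

Derivation:
Trying A => AAG:
  Step 0: A
  Step 1: AAG
  Step 2: AAGAAGG
Matches the given result.


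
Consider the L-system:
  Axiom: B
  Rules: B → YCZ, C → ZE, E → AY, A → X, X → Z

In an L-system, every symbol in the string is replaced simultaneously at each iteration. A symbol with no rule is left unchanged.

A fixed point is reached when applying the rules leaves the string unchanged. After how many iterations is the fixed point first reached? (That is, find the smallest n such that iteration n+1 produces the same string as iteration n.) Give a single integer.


Answer: 5

Derivation:
Step 0: B
Step 1: YCZ
Step 2: YZEZ
Step 3: YZAYZ
Step 4: YZXYZ
Step 5: YZZYZ
Step 6: YZZYZ  (unchanged — fixed point at step 5)


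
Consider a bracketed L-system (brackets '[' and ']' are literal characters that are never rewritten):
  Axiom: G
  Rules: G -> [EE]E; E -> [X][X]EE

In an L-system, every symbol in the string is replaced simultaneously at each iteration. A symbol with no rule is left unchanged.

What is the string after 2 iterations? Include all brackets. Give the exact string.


Step 0: G
Step 1: [EE]E
Step 2: [[X][X]EE[X][X]EE][X][X]EE

Answer: [[X][X]EE[X][X]EE][X][X]EE


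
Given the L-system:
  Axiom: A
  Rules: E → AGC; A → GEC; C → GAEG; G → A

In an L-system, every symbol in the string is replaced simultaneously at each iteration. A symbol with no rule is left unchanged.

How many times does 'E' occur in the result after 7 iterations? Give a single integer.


Answer: 145

Derivation:
Step 0: A  (0 'E')
Step 1: GEC  (1 'E')
Step 2: AAGCGAEG  (1 'E')
Step 3: GECGECAGAEGAGECAGCA  (4 'E')
Step 4: AAGCGAEGAAGCGAEGGECAGECAGCAGECAAGCGAEGGECAGAEGGEC  (9 'E')
Step 5: GECGECAGAEGAGECAGCAGECGECAGAEGAGECAGCAAAGCGAEGGECAAGCGAEGGECAGAEGGECAAGCGAEGGECGECAGAEGAGECAGCAAAGCGAEGGECAGECAGCAAAGCGAEG  (23 'E')
Step 6: AAGCGAEGAAGCGAEGGECAGECAGCAGECAAGCGAEGGECAGAEGGECAAGCGAEGAAGCGAEGGECAGECAGCAGECAAGCGAEGGECAGAEGGECGECGECAGAEGAGECAGCAAAGCGAEGGECGECAGAEGAGECAGCAAAGCGAEGGECAGECAGCAAAGCGAEGGECGECAGAEGAGECAGCAAAGCGAEGAAGCGAEGGECAGECAGCAGECAAGCGAEGGECAGAEGGECGECGECAGAEGAGECAGCAAAGCGAEGGECAAGCGAEGGECAGAEGGECGECGECAGAEGAGECAGCA  (58 'E')
Step 7: GECGECAGAEGAGECAGCAGECGECAGAEGAGECAGCAAAGCGAEGGECAAGCGAEGGECAGAEGGECAAGCGAEGGECGECAGAEGAGECAGCAAAGCGAEGGECAGECAGCAAAGCGAEGGECGECAGAEGAGECAGCAGECGECAGAEGAGECAGCAAAGCGAEGGECAAGCGAEGGECAGAEGGECAAGCGAEGGECGECAGAEGAGECAGCAAAGCGAEGGECAGECAGCAAAGCGAEGAAGCGAEGAAGCGAEGGECAGECAGCAGECAAGCGAEGGECAGAEGGECGECGECAGAEGAGECAGCAAAGCGAEGAAGCGAEGGECAGECAGCAGECAAGCGAEGGECAGAEGGECGECGECAGAEGAGECAGCAAAGCGAEGGECAAGCGAEGGECAGAEGGECGECGECAGAEGAGECAGCAAAGCGAEGAAGCGAEGGECAGECAGCAGECAAGCGAEGGECAGAEGGECGECGECAGAEGAGECAGCAGECGECAGAEGAGECAGCAAAGCGAEGGECAAGCGAEGGECAGAEGGECAAGCGAEGGECGECAGAEGAGECAGCAAAGCGAEGGECAGECAGCAAAGCGAEGAAGCGAEGAAGCGAEGGECAGECAGCAGECAAGCGAEGGECAGAEGGECGECGECAGAEGAGECAGCAAAGCGAEGGECGECAGAEGAGECAGCAAAGCGAEGGECAGECAGCAAAGCGAEGAAGCGAEGAAGCGAEGGECAGECAGCAGECAAGCGAEGGECAGAEGGEC  (145 'E')


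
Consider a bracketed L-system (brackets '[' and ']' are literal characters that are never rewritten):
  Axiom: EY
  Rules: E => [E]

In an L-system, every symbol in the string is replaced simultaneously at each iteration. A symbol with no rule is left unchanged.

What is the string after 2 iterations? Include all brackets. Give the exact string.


Answer: [[E]]Y

Derivation:
Step 0: EY
Step 1: [E]Y
Step 2: [[E]]Y


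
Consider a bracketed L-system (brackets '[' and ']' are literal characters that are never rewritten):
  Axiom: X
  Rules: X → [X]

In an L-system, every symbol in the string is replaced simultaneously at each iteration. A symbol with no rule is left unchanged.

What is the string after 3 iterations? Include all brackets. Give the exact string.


Answer: [[[X]]]

Derivation:
Step 0: X
Step 1: [X]
Step 2: [[X]]
Step 3: [[[X]]]


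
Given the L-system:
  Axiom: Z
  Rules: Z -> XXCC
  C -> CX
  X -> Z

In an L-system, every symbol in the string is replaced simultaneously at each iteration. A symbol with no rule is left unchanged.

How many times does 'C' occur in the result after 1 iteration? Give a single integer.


Answer: 2

Derivation:
Step 0: Z  (0 'C')
Step 1: XXCC  (2 'C')


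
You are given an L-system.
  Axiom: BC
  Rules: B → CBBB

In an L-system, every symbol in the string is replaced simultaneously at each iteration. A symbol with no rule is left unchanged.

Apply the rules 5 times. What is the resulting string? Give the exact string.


Answer: CCCCCBBBCBBBCBBBCCBBBCBBBCBBBCCBBBCBBBCBBBCCCBBBCBBBCBBBCCBBBCBBBCBBBCCBBBCBBBCBBBCCCBBBCBBBCBBBCCBBBCBBBCBBBCCBBBCBBBCBBBCCCCBBBCBBBCBBBCCBBBCBBBCBBBCCBBBCBBBCBBBCCCBBBCBBBCBBBCCBBBCBBBCBBBCCBBBCBBBCBBBCCCBBBCBBBCBBBCCBBBCBBBCBBBCCBBBCBBBCBBBCCCCBBBCBBBCBBBCCBBBCBBBCBBBCCBBBCBBBCBBBCCCBBBCBBBCBBBCCBBBCBBBCBBBCCBBBCBBBCBBBCCCBBBCBBBCBBBCCBBBCBBBCBBBCCBBBCBBBCBBBC

Derivation:
Step 0: BC
Step 1: CBBBC
Step 2: CCBBBCBBBCBBBC
Step 3: CCCBBBCBBBCBBBCCBBBCBBBCBBBCCBBBCBBBCBBBC
Step 4: CCCCBBBCBBBCBBBCCBBBCBBBCBBBCCBBBCBBBCBBBCCCBBBCBBBCBBBCCBBBCBBBCBBBCCBBBCBBBCBBBCCCBBBCBBBCBBBCCBBBCBBBCBBBCCBBBCBBBCBBBC
Step 5: CCCCCBBBCBBBCBBBCCBBBCBBBCBBBCCBBBCBBBCBBBCCCBBBCBBBCBBBCCBBBCBBBCBBBCCBBBCBBBCBBBCCCBBBCBBBCBBBCCBBBCBBBCBBBCCBBBCBBBCBBBCCCCBBBCBBBCBBBCCBBBCBBBCBBBCCBBBCBBBCBBBCCCBBBCBBBCBBBCCBBBCBBBCBBBCCBBBCBBBCBBBCCCBBBCBBBCBBBCCBBBCBBBCBBBCCBBBCBBBCBBBCCCCBBBCBBBCBBBCCBBBCBBBCBBBCCBBBCBBBCBBBCCCBBBCBBBCBBBCCBBBCBBBCBBBCCBBBCBBBCBBBCCCBBBCBBBCBBBCCBBBCBBBCBBBCCBBBCBBBCBBBC


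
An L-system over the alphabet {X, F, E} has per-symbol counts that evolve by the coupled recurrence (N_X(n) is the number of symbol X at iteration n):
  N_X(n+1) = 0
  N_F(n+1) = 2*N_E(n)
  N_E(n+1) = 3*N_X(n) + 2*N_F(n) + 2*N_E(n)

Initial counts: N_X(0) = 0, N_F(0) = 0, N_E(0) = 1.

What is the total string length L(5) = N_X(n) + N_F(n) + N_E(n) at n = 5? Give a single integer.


Step 0: N_X=0, N_F=0, N_E=1, L=1
Step 1: N_X=0, N_F=2, N_E=2, L=4
Step 2: N_X=0, N_F=4, N_E=8, L=12
Step 3: N_X=0, N_F=16, N_E=24, L=40
Step 4: N_X=0, N_F=48, N_E=80, L=128
Step 5: N_X=0, N_F=160, N_E=256, L=416

Answer: 416


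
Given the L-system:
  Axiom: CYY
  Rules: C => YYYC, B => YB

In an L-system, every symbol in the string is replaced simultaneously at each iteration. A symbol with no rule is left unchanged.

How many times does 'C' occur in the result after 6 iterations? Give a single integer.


Answer: 1

Derivation:
Step 0: CYY  (1 'C')
Step 1: YYYCYY  (1 'C')
Step 2: YYYYYYCYY  (1 'C')
Step 3: YYYYYYYYYCYY  (1 'C')
Step 4: YYYYYYYYYYYYCYY  (1 'C')
Step 5: YYYYYYYYYYYYYYYCYY  (1 'C')
Step 6: YYYYYYYYYYYYYYYYYYCYY  (1 'C')


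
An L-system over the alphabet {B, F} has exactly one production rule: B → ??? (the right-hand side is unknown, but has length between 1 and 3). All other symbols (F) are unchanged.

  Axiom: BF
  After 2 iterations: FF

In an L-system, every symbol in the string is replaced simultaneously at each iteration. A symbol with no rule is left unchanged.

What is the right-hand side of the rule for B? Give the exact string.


Trying B → F:
  Step 0: BF
  Step 1: FF
  Step 2: FF
Matches the given result.

Answer: F


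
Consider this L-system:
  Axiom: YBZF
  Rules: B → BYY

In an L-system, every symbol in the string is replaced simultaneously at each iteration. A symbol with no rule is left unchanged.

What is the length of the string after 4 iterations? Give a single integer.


Answer: 12

Derivation:
Step 0: length = 4
Step 1: length = 6
Step 2: length = 8
Step 3: length = 10
Step 4: length = 12


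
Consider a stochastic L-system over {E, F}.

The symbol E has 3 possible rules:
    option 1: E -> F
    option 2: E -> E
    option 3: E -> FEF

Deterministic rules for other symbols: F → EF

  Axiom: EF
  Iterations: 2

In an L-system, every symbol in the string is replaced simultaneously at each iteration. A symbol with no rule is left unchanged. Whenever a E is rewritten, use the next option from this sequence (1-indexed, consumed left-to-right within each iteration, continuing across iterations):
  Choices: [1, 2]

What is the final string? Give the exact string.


Answer: EFEEF

Derivation:
Step 0: EF
Step 1: FEF  (used choices [1])
Step 2: EFEEF  (used choices [2])


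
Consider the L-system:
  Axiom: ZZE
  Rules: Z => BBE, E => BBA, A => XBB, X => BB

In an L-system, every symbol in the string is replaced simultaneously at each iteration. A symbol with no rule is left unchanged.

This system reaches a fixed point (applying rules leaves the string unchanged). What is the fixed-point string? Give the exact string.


Step 0: ZZE
Step 1: BBEBBEBBA
Step 2: BBBBABBBBABBXBB
Step 3: BBBBXBBBBBBXBBBBBBBB
Step 4: BBBBBBBBBBBBBBBBBBBBBB
Step 5: BBBBBBBBBBBBBBBBBBBBBB  (unchanged — fixed point at step 4)

Answer: BBBBBBBBBBBBBBBBBBBBBB


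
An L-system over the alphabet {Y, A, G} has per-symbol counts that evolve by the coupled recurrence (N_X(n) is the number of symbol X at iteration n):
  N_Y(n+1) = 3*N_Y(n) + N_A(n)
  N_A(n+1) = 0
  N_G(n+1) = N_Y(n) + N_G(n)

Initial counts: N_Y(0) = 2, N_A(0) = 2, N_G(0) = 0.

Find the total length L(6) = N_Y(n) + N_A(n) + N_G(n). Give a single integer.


Step 0: N_Y=2, N_A=2, N_G=0, L=4
Step 1: N_Y=8, N_A=0, N_G=2, L=10
Step 2: N_Y=24, N_A=0, N_G=10, L=34
Step 3: N_Y=72, N_A=0, N_G=34, L=106
Step 4: N_Y=216, N_A=0, N_G=106, L=322
Step 5: N_Y=648, N_A=0, N_G=322, L=970
Step 6: N_Y=1944, N_A=0, N_G=970, L=2914

Answer: 2914


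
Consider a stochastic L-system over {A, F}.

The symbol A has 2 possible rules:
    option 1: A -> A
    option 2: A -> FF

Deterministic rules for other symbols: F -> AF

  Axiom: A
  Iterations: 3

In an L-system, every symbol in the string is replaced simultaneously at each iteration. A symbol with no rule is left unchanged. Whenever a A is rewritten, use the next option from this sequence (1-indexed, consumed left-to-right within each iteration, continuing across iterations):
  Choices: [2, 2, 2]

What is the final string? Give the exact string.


Step 0: A
Step 1: FF  (used choices [2])
Step 2: AFAF  (used choices [])
Step 3: FFAFFFAF  (used choices [2, 2])

Answer: FFAFFFAF


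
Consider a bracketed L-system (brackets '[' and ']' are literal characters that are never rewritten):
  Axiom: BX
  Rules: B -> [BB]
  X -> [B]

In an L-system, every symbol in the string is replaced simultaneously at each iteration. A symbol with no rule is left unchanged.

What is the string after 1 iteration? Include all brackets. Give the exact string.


Answer: [BB][B]

Derivation:
Step 0: BX
Step 1: [BB][B]


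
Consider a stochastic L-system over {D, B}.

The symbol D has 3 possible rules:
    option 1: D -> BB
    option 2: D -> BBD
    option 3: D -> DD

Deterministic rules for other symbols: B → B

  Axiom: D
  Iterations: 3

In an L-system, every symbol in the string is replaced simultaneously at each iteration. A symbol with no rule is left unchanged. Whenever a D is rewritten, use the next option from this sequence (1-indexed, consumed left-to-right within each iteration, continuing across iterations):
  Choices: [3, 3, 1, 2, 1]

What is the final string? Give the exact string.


Step 0: D
Step 1: DD  (used choices [3])
Step 2: DDBB  (used choices [3, 1])
Step 3: BBDBBBB  (used choices [2, 1])

Answer: BBDBBBB


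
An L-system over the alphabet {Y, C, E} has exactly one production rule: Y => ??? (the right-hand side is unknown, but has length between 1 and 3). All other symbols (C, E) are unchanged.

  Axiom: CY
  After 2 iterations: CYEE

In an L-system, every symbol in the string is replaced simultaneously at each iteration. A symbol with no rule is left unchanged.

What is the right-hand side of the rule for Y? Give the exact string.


Answer: YE

Derivation:
Trying Y => YE:
  Step 0: CY
  Step 1: CYE
  Step 2: CYEE
Matches the given result.


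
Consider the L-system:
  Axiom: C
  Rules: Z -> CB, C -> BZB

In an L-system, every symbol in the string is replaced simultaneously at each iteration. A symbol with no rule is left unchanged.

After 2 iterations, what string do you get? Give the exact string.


Answer: BCBB

Derivation:
Step 0: C
Step 1: BZB
Step 2: BCBB


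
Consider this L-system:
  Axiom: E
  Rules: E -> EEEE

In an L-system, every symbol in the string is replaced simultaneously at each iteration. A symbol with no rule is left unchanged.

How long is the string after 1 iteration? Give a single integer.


Answer: 4

Derivation:
Step 0: length = 1
Step 1: length = 4


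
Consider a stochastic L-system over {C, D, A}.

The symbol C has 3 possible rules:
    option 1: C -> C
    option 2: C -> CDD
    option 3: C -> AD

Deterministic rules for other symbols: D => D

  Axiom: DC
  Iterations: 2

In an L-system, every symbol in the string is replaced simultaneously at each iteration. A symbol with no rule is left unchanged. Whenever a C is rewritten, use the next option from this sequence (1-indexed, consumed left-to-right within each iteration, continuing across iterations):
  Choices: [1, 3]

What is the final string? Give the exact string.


Step 0: DC
Step 1: DC  (used choices [1])
Step 2: DAD  (used choices [3])

Answer: DAD


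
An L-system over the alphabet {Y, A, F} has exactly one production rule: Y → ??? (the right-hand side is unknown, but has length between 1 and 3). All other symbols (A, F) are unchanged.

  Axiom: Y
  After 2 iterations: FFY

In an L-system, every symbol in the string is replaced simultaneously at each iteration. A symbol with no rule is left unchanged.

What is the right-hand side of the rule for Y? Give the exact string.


Trying Y → FY:
  Step 0: Y
  Step 1: FY
  Step 2: FFY
Matches the given result.

Answer: FY


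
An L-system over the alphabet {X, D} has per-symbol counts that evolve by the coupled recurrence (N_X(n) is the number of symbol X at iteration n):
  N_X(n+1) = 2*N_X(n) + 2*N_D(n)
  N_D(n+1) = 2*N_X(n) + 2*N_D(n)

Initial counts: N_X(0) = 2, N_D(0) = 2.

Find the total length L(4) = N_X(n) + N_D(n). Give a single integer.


Answer: 1024

Derivation:
Step 0: N_X=2, N_D=2, L=4
Step 1: N_X=8, N_D=8, L=16
Step 2: N_X=32, N_D=32, L=64
Step 3: N_X=128, N_D=128, L=256
Step 4: N_X=512, N_D=512, L=1024


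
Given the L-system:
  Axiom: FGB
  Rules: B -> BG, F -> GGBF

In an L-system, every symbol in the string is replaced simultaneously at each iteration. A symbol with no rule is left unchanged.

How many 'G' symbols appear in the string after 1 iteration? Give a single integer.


Answer: 4

Derivation:
Step 0: FGB  (1 'G')
Step 1: GGBFGBG  (4 'G')


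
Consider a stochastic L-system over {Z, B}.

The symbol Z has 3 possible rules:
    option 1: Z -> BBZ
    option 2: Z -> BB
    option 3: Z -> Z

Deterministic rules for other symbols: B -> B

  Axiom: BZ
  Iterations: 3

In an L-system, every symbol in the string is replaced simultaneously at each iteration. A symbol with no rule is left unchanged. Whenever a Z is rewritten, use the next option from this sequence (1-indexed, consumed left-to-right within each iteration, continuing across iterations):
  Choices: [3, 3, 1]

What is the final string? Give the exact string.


Step 0: BZ
Step 1: BZ  (used choices [3])
Step 2: BZ  (used choices [3])
Step 3: BBBZ  (used choices [1])

Answer: BBBZ
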